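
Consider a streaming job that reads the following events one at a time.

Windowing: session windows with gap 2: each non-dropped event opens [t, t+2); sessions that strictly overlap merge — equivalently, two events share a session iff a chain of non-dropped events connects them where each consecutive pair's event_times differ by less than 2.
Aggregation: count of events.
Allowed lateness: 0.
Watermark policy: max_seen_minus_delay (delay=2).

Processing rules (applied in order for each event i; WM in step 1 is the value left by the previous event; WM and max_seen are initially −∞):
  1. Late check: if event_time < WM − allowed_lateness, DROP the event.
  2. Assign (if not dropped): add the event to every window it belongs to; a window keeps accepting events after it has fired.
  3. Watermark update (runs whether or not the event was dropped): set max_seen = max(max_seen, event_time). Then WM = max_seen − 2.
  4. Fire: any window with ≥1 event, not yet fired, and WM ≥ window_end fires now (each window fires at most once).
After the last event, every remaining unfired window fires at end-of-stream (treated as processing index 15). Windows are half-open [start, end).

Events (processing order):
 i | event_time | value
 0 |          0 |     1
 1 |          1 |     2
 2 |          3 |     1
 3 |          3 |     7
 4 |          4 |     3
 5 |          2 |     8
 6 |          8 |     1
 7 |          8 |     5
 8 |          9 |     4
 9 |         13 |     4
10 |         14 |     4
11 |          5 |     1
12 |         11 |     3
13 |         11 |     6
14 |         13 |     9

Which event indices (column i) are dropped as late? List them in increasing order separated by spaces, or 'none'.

11 12 13

i=0 t=0 v=1: → [0,2); WM=-2
i=1 t=1 v=2: → [0,3); WM=-1
i=2 t=3 v=1: → [3,5); WM=1
i=3 t=3 v=7: → [3,5); WM=1
i=4 t=4 v=3: → [3,6); WM=2
i=5 t=2 v=8: → [0,6); WM=2
i=6 t=8 v=1: → [8,10); WM=6
i=7 t=8 v=5: → [8,10); WM=6
i=8 t=9 v=4: → [8,11); WM=7
i=9 t=13 v=4: → [13,15); WM=11
i=10 t=14 v=4: → [13,16); WM=12
i=11 t=5 v=1: DROP (t<12-0); WM=12
i=12 t=11 v=3: DROP (t<12-0); WM=12
i=13 t=11 v=6: DROP (t<12-0); WM=12
i=14 t=13 v=9: → [13,16); WM=12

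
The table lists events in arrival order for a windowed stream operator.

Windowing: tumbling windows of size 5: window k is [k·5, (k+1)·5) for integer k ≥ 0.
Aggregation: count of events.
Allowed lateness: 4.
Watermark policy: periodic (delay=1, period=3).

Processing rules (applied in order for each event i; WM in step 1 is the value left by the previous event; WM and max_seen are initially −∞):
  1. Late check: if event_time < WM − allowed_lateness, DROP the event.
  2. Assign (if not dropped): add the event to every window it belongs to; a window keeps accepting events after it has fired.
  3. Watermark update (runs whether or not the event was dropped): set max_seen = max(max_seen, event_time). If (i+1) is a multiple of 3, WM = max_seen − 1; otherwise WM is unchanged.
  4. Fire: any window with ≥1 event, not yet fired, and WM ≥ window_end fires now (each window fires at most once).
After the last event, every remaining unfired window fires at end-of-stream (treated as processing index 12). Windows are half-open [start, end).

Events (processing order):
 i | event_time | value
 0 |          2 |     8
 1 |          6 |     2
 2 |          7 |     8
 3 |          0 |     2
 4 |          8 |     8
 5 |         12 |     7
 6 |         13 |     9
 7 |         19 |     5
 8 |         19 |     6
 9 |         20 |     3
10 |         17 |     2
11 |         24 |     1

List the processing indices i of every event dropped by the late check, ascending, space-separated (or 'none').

i=0 t=2 v=8: → [0,5); WM=−∞
i=1 t=6 v=2: → [5,10); WM=−∞
i=2 t=7 v=8: → [5,10); WM=6; [0,5) fires=1
i=3 t=0 v=2: DROP (t<6-4); WM=6
i=4 t=8 v=8: → [5,10); WM=6
i=5 t=12 v=7: → [10,15); WM=11; [5,10) fires=3
i=6 t=13 v=9: → [10,15); WM=11
i=7 t=19 v=5: → [15,20); WM=11
i=8 t=19 v=6: → [15,20); WM=18; [10,15) fires=2
i=9 t=20 v=3: → [20,25); WM=18
i=10 t=17 v=2: → [15,20); WM=18
i=11 t=24 v=1: → [20,25); WM=23; [15,20) fires=3

3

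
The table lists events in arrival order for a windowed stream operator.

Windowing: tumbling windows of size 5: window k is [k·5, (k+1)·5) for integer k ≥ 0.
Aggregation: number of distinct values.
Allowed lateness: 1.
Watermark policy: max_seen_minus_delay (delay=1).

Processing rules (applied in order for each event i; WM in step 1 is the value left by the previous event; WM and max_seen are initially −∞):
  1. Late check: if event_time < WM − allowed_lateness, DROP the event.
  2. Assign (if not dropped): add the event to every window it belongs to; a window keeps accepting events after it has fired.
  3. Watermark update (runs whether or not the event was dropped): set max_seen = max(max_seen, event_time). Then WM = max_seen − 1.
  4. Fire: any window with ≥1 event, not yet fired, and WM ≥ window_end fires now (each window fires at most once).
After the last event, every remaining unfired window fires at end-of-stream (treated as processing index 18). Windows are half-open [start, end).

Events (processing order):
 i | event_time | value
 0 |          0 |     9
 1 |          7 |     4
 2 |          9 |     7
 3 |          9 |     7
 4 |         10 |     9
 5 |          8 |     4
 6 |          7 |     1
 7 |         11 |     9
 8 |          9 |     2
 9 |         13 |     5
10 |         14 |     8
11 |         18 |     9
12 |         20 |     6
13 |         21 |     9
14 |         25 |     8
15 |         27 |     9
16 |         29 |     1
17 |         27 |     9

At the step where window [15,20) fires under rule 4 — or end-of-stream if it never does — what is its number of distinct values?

i=0 t=0 v=9: → [0,5); WM=-1
i=1 t=7 v=4: → [5,10); WM=6; [0,5) fires=1
i=2 t=9 v=7: → [5,10); WM=8
i=3 t=9 v=7: → [5,10); WM=8
i=4 t=10 v=9: → [10,15); WM=9
i=5 t=8 v=4: → [5,10); WM=9
i=6 t=7 v=1: DROP (t<9-1); WM=9
i=7 t=11 v=9: → [10,15); WM=10; [5,10) fires=2
i=8 t=9 v=2: → [5,10); WM=10
i=9 t=13 v=5: → [10,15); WM=12
i=10 t=14 v=8: → [10,15); WM=13
i=11 t=18 v=9: → [15,20); WM=17; [10,15) fires=3
i=12 t=20 v=6: → [20,25); WM=19
i=13 t=21 v=9: → [20,25); WM=20; [15,20) fires=1
i=14 t=25 v=8: → [25,30); WM=24
i=15 t=27 v=9: → [25,30); WM=26; [20,25) fires=2
i=16 t=29 v=1: → [25,30); WM=28
i=17 t=27 v=9: → [25,30); WM=28

1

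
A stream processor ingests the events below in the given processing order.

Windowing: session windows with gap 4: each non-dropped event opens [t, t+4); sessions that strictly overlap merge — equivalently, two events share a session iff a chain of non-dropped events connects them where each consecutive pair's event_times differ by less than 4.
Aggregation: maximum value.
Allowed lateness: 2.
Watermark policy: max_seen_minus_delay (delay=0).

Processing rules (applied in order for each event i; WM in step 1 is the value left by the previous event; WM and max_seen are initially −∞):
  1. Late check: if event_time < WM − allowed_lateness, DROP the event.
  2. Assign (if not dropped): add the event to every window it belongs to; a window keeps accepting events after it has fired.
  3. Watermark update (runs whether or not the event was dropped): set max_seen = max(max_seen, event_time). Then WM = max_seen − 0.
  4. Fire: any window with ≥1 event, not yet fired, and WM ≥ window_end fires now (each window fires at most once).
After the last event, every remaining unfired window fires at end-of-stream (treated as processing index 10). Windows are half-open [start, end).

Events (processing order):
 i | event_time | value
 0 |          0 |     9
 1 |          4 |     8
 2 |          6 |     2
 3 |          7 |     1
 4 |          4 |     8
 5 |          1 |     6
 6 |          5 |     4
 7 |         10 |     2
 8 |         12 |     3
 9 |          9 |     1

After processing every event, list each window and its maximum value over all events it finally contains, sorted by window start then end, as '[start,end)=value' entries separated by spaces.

i=0 t=0 v=9: → [0,4); WM=0
i=1 t=4 v=8: → [4,8); WM=4
i=2 t=6 v=2: → [4,10); WM=6
i=3 t=7 v=1: → [4,11); WM=7
i=4 t=4 v=8: DROP (t<7-2); WM=7
i=5 t=1 v=6: DROP (t<7-2); WM=7
i=6 t=5 v=4: → [4,11); WM=7
i=7 t=10 v=2: → [4,14); WM=10
i=8 t=12 v=3: → [4,16); WM=12
i=9 t=9 v=1: DROP (t<12-2); WM=12

[0,4)=9 [4,16)=8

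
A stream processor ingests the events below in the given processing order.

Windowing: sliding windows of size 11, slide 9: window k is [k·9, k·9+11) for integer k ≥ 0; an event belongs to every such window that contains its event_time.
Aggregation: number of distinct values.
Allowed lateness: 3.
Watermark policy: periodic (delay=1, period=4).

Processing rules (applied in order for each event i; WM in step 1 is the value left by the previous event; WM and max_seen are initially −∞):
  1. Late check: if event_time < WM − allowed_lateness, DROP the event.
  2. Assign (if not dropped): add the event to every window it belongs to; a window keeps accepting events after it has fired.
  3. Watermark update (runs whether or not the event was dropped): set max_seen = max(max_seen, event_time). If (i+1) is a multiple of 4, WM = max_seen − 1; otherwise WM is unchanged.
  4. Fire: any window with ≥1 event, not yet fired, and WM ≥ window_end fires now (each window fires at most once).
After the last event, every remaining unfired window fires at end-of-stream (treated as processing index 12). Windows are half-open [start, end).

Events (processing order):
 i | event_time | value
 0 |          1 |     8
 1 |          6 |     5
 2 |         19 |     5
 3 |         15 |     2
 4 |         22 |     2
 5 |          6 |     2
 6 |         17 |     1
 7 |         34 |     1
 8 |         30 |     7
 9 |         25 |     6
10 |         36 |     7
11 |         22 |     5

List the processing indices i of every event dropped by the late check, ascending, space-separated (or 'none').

i=0 t=1 v=8: → [0,11); WM=−∞
i=1 t=6 v=5: → [0,11); WM=−∞
i=2 t=19 v=5: → [18,29),[9,20); WM=−∞
i=3 t=15 v=2: → [9,20); WM=18; [0,11) fires=2
i=4 t=22 v=2: → [18,29); WM=18
i=5 t=6 v=2: DROP (t<18-3); WM=18
i=6 t=17 v=1: → [9,20); WM=18
i=7 t=34 v=1: → [27,38); WM=33; [9,20) fires=3 [18,29) fires=2
i=8 t=30 v=7: → [27,38); WM=33
i=9 t=25 v=6: DROP (t<33-3); WM=33
i=10 t=36 v=7: → [36,47),[27,38); WM=33
i=11 t=22 v=5: DROP (t<33-3); WM=35

5 9 11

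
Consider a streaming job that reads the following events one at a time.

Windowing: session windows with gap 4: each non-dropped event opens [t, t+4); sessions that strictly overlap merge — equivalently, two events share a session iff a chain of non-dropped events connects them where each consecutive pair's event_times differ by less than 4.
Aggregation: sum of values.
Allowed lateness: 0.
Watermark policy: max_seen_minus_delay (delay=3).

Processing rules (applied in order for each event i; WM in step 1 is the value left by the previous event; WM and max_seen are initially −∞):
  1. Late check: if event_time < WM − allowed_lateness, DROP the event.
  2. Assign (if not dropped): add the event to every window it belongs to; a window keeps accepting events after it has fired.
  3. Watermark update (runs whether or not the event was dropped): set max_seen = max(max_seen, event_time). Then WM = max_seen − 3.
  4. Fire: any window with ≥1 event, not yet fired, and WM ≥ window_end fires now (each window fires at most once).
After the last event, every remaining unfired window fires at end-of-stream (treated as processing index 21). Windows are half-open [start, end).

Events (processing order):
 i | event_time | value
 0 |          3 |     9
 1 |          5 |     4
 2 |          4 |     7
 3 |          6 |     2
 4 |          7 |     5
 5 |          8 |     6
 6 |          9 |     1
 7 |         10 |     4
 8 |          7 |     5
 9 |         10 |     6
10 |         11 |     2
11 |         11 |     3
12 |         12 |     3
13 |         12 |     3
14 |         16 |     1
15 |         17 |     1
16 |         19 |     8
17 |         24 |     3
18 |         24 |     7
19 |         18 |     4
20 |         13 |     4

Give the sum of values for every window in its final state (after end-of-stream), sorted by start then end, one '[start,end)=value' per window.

[3,16)=60 [16,23)=10 [24,28)=10

i=0 t=3 v=9: → [3,7); WM=0
i=1 t=5 v=4: → [3,9); WM=2
i=2 t=4 v=7: → [3,9); WM=2
i=3 t=6 v=2: → [3,10); WM=3
i=4 t=7 v=5: → [3,11); WM=4
i=5 t=8 v=6: → [3,12); WM=5
i=6 t=9 v=1: → [3,13); WM=6
i=7 t=10 v=4: → [3,14); WM=7
i=8 t=7 v=5: → [3,14); WM=7
i=9 t=10 v=6: → [3,14); WM=7
i=10 t=11 v=2: → [3,15); WM=8
i=11 t=11 v=3: → [3,15); WM=8
i=12 t=12 v=3: → [3,16); WM=9
i=13 t=12 v=3: → [3,16); WM=9
i=14 t=16 v=1: → [16,20); WM=13
i=15 t=17 v=1: → [16,21); WM=14
i=16 t=19 v=8: → [16,23); WM=16
i=17 t=24 v=3: → [24,28); WM=21
i=18 t=24 v=7: → [24,28); WM=21
i=19 t=18 v=4: DROP (t<21-0); WM=21
i=20 t=13 v=4: DROP (t<21-0); WM=21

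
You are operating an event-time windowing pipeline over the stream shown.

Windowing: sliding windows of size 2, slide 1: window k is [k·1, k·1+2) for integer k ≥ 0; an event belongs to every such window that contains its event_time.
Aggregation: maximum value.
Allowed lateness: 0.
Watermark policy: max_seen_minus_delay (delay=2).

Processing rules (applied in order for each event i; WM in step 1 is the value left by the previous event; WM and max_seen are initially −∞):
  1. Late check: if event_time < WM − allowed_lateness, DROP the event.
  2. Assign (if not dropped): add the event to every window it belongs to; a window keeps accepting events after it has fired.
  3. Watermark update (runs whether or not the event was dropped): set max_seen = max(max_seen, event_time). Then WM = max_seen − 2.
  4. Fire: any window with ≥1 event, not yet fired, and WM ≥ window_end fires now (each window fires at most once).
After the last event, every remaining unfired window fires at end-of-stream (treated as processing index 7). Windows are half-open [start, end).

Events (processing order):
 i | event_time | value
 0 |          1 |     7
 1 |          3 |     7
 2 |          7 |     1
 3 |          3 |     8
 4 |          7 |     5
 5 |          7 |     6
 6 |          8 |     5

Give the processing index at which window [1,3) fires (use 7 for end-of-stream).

2

i=0 t=1 v=7: → [1,3),[0,2); WM=-1
i=1 t=3 v=7: → [3,5),[2,4); WM=1
i=2 t=7 v=1: → [7,9),[6,8); WM=5; [0,2) fires=7 [1,3) fires=7 [2,4) fires=7 [3,5) fires=7
i=3 t=3 v=8: DROP (t<5-0); WM=5
i=4 t=7 v=5: → [7,9),[6,8); WM=5
i=5 t=7 v=6: → [7,9),[6,8); WM=5
i=6 t=8 v=5: → [8,10),[7,9); WM=6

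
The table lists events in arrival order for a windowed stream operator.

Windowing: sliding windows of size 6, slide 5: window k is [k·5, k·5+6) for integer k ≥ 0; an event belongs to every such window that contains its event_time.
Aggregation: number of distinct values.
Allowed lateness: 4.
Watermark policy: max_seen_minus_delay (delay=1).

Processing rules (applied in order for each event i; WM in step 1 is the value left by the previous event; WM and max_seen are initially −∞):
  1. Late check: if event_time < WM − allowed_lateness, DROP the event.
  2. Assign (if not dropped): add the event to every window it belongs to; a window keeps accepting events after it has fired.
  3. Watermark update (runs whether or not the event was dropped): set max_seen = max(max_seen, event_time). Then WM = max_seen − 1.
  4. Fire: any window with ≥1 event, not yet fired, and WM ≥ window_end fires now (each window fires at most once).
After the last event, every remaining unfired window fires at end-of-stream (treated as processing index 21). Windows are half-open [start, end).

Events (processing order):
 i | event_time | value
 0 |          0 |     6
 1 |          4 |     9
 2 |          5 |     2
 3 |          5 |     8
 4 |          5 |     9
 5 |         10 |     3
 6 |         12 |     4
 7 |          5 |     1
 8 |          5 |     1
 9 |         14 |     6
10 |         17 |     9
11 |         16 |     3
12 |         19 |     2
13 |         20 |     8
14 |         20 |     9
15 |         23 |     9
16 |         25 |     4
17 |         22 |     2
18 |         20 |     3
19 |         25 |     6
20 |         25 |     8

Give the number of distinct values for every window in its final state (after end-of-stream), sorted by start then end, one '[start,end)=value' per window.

i=0 t=0 v=6: → [0,6); WM=-1
i=1 t=4 v=9: → [0,6); WM=3
i=2 t=5 v=2: → [5,11),[0,6); WM=4
i=3 t=5 v=8: → [5,11),[0,6); WM=4
i=4 t=5 v=9: → [5,11),[0,6); WM=4
i=5 t=10 v=3: → [10,16),[5,11); WM=9; [0,6) fires=4
i=6 t=12 v=4: → [10,16); WM=11; [5,11) fires=4
i=7 t=5 v=1: DROP (t<11-4); WM=11
i=8 t=5 v=1: DROP (t<11-4); WM=11
i=9 t=14 v=6: → [10,16); WM=13
i=10 t=17 v=9: → [15,21); WM=16; [10,16) fires=3
i=11 t=16 v=3: → [15,21); WM=16
i=12 t=19 v=2: → [15,21); WM=18
i=13 t=20 v=8: → [20,26),[15,21); WM=19
i=14 t=20 v=9: → [20,26),[15,21); WM=19
i=15 t=23 v=9: → [20,26); WM=22; [15,21) fires=4
i=16 t=25 v=4: → [25,31),[20,26); WM=24
i=17 t=22 v=2: → [20,26); WM=24
i=18 t=20 v=3: → [20,26),[15,21); WM=24
i=19 t=25 v=6: → [25,31),[20,26); WM=24
i=20 t=25 v=8: → [25,31),[20,26); WM=24

[0,6)=4 [5,11)=4 [10,16)=3 [15,21)=4 [20,26)=6 [25,31)=3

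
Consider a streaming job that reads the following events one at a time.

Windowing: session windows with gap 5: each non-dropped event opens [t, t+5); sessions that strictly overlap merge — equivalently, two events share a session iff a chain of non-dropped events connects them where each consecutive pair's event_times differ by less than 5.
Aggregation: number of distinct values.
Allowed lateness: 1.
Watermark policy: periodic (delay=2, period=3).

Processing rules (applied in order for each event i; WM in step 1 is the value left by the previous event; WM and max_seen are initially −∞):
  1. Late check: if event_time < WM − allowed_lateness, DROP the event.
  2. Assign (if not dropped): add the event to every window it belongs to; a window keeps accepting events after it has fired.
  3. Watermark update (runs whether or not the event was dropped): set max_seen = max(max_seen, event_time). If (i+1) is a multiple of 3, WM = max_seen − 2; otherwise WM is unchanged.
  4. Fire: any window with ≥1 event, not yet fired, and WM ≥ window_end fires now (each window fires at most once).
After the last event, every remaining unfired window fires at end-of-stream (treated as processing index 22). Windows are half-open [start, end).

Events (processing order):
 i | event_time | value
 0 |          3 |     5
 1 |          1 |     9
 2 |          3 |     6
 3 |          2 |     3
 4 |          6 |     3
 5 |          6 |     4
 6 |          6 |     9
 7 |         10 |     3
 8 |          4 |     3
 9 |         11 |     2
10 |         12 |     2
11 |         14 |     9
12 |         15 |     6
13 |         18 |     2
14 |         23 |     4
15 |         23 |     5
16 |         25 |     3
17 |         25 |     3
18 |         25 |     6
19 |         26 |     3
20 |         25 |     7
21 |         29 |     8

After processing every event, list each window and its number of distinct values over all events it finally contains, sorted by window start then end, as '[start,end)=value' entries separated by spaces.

[1,23)=6 [23,34)=6

i=0 t=3 v=5: → [3,8); WM=−∞
i=1 t=1 v=9: → [1,8); WM=−∞
i=2 t=3 v=6: → [1,8); WM=1
i=3 t=2 v=3: → [1,8); WM=1
i=4 t=6 v=3: → [1,11); WM=1
i=5 t=6 v=4: → [1,11); WM=4
i=6 t=6 v=9: → [1,11); WM=4
i=7 t=10 v=3: → [1,15); WM=4
i=8 t=4 v=3: → [1,15); WM=8
i=9 t=11 v=2: → [1,16); WM=8
i=10 t=12 v=2: → [1,17); WM=8
i=11 t=14 v=9: → [1,19); WM=12
i=12 t=15 v=6: → [1,20); WM=12
i=13 t=18 v=2: → [1,23); WM=12
i=14 t=23 v=4: → [23,28); WM=21
i=15 t=23 v=5: → [23,28); WM=21
i=16 t=25 v=3: → [23,30); WM=21
i=17 t=25 v=3: → [23,30); WM=23
i=18 t=25 v=6: → [23,30); WM=23
i=19 t=26 v=3: → [23,31); WM=23
i=20 t=25 v=7: → [23,31); WM=24
i=21 t=29 v=8: → [23,34); WM=24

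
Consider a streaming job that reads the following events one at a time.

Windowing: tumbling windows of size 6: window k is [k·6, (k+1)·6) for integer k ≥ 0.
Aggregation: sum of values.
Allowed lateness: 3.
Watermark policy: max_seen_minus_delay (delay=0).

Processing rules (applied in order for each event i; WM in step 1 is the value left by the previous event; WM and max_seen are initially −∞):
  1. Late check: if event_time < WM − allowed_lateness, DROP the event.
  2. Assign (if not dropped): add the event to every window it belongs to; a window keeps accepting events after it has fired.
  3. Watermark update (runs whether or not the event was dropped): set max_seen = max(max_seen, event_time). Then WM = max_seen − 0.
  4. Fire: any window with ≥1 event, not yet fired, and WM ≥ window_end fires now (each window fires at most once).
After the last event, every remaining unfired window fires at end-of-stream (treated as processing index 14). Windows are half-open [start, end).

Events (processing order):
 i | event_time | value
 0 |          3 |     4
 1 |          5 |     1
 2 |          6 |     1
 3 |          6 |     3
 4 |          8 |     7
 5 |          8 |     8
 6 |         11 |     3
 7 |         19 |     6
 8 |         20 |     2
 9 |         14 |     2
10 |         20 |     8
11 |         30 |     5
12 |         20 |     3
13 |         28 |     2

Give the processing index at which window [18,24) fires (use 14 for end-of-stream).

i=0 t=3 v=4: → [0,6); WM=3
i=1 t=5 v=1: → [0,6); WM=5
i=2 t=6 v=1: → [6,12); WM=6; [0,6) fires=5
i=3 t=6 v=3: → [6,12); WM=6
i=4 t=8 v=7: → [6,12); WM=8
i=5 t=8 v=8: → [6,12); WM=8
i=6 t=11 v=3: → [6,12); WM=11
i=7 t=19 v=6: → [18,24); WM=19; [6,12) fires=22
i=8 t=20 v=2: → [18,24); WM=20
i=9 t=14 v=2: DROP (t<20-3); WM=20
i=10 t=20 v=8: → [18,24); WM=20
i=11 t=30 v=5: → [30,36); WM=30; [18,24) fires=16
i=12 t=20 v=3: DROP (t<30-3); WM=30
i=13 t=28 v=2: → [24,30); WM=30; [24,30) fires=2

11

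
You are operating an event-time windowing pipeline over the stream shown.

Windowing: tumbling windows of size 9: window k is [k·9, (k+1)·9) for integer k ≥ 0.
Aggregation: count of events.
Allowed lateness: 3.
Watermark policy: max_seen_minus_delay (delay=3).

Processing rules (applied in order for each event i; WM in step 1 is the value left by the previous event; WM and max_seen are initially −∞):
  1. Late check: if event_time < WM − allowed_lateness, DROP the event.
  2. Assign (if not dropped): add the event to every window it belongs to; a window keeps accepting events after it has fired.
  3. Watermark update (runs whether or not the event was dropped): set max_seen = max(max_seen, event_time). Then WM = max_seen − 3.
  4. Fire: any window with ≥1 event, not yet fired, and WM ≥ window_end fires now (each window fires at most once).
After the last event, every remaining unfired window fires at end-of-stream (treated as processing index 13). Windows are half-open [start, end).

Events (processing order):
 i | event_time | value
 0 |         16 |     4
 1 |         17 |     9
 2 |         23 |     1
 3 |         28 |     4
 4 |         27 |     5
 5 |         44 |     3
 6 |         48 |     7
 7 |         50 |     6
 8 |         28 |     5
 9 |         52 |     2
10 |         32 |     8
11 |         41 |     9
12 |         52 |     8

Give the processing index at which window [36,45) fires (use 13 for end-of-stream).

6

i=0 t=16 v=4: → [9,18); WM=13
i=1 t=17 v=9: → [9,18); WM=14
i=2 t=23 v=1: → [18,27); WM=20; [9,18) fires=2
i=3 t=28 v=4: → [27,36); WM=25
i=4 t=27 v=5: → [27,36); WM=25
i=5 t=44 v=3: → [36,45); WM=41; [18,27) fires=1 [27,36) fires=2
i=6 t=48 v=7: → [45,54); WM=45; [36,45) fires=1
i=7 t=50 v=6: → [45,54); WM=47
i=8 t=28 v=5: DROP (t<47-3); WM=47
i=9 t=52 v=2: → [45,54); WM=49
i=10 t=32 v=8: DROP (t<49-3); WM=49
i=11 t=41 v=9: DROP (t<49-3); WM=49
i=12 t=52 v=8: → [45,54); WM=49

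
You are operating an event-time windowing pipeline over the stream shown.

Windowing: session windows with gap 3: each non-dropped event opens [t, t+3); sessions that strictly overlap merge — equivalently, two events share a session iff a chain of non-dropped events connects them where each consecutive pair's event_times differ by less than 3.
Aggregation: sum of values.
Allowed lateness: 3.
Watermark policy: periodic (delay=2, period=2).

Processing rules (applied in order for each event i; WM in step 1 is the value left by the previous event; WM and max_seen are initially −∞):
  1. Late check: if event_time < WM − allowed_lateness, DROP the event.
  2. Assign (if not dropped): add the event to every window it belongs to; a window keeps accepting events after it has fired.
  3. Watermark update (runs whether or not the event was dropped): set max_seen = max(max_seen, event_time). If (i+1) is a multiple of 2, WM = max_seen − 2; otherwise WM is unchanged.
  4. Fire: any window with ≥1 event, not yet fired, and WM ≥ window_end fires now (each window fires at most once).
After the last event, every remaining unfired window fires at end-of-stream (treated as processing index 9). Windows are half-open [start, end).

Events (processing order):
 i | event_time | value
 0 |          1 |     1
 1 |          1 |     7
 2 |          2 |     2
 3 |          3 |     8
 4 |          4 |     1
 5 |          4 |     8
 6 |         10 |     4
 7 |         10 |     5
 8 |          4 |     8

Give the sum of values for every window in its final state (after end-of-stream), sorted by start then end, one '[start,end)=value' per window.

[1,7)=27 [10,13)=9

i=0 t=1 v=1: → [1,4); WM=−∞
i=1 t=1 v=7: → [1,4); WM=-1
i=2 t=2 v=2: → [1,5); WM=-1
i=3 t=3 v=8: → [1,6); WM=1
i=4 t=4 v=1: → [1,7); WM=1
i=5 t=4 v=8: → [1,7); WM=2
i=6 t=10 v=4: → [10,13); WM=2
i=7 t=10 v=5: → [10,13); WM=8
i=8 t=4 v=8: DROP (t<8-3); WM=8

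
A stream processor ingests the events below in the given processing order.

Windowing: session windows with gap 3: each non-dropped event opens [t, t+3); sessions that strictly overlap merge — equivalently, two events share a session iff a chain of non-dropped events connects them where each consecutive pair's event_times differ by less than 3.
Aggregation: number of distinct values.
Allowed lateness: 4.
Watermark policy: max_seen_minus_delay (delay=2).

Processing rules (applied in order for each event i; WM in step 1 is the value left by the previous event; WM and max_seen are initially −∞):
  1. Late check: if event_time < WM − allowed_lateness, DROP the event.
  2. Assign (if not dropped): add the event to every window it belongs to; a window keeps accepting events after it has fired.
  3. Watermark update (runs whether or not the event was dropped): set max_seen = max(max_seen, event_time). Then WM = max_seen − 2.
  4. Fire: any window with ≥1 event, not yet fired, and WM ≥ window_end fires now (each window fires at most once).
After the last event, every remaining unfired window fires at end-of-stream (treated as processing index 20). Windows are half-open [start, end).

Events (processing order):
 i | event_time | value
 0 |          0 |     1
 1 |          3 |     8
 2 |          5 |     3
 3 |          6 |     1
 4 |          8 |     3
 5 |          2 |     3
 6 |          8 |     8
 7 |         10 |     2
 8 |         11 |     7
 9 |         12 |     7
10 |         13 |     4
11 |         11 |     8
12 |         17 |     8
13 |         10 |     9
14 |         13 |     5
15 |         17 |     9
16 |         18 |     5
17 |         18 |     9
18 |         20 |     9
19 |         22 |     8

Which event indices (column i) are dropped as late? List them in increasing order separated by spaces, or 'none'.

13

i=0 t=0 v=1: → [0,3); WM=-2
i=1 t=3 v=8: → [3,6); WM=1
i=2 t=5 v=3: → [3,8); WM=3
i=3 t=6 v=1: → [3,9); WM=4
i=4 t=8 v=3: → [3,11); WM=6
i=5 t=2 v=3: → [0,11); WM=6
i=6 t=8 v=8: → [0,11); WM=6
i=7 t=10 v=2: → [0,13); WM=8
i=8 t=11 v=7: → [0,14); WM=9
i=9 t=12 v=7: → [0,15); WM=10
i=10 t=13 v=4: → [0,16); WM=11
i=11 t=11 v=8: → [0,16); WM=11
i=12 t=17 v=8: → [17,20); WM=15
i=13 t=10 v=9: DROP (t<15-4); WM=15
i=14 t=13 v=5: → [0,16); WM=15
i=15 t=17 v=9: → [17,20); WM=15
i=16 t=18 v=5: → [17,21); WM=16
i=17 t=18 v=9: → [17,21); WM=16
i=18 t=20 v=9: → [17,23); WM=18
i=19 t=22 v=8: → [17,25); WM=20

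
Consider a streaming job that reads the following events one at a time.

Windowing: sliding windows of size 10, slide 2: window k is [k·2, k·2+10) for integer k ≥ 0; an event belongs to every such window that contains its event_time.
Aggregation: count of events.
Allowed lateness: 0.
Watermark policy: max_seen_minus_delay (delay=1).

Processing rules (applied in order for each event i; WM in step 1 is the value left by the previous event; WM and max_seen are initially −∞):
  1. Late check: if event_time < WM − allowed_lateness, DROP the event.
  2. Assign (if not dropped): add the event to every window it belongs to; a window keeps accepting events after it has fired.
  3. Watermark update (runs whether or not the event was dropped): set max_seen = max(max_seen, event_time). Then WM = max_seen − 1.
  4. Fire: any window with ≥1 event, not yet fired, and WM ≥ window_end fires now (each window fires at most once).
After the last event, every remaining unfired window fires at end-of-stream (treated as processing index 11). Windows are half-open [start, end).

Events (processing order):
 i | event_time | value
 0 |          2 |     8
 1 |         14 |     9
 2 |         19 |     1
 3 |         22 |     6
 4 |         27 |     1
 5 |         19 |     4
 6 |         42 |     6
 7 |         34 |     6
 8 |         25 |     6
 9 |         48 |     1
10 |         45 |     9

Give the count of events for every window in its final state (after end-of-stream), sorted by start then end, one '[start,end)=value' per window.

i=0 t=2 v=8: → [2,12),[0,10); WM=1
i=1 t=14 v=9: → [14,24),[12,22),[10,20),[8,18),[6,16); WM=13; [0,10) fires=1 [2,12) fires=1
i=2 t=19 v=1: → [18,28),[16,26),[14,24),[12,22),[10,20); WM=18; [6,16) fires=1 [8,18) fires=1
i=3 t=22 v=6: → [22,32),[20,30),[18,28),[16,26),[14,24); WM=21; [10,20) fires=2
i=4 t=27 v=1: → [26,36),[24,34),[22,32),[20,30),[18,28); WM=26; [12,22) fires=2 [14,24) fires=3 [16,26) fires=2
i=5 t=19 v=4: DROP (t<26-0); WM=26
i=6 t=42 v=6: → [42,52),[40,50),[38,48),[36,46),[34,44); WM=41; [18,28) fires=3 [20,30) fires=2 [22,32) fires=2 [24,34) fires=1 [26,36) fires=1
i=7 t=34 v=6: DROP (t<41-0); WM=41
i=8 t=25 v=6: DROP (t<41-0); WM=41
i=9 t=48 v=1: → [48,58),[46,56),[44,54),[42,52),[40,50); WM=47; [34,44) fires=1 [36,46) fires=1
i=10 t=45 v=9: DROP (t<47-0); WM=47

[0,10)=1 [2,12)=1 [6,16)=1 [8,18)=1 [10,20)=2 [12,22)=2 [14,24)=3 [16,26)=2 [18,28)=3 [20,30)=2 [22,32)=2 [24,34)=1 [26,36)=1 [34,44)=1 [36,46)=1 [38,48)=1 [40,50)=2 [42,52)=2 [44,54)=1 [46,56)=1 [48,58)=1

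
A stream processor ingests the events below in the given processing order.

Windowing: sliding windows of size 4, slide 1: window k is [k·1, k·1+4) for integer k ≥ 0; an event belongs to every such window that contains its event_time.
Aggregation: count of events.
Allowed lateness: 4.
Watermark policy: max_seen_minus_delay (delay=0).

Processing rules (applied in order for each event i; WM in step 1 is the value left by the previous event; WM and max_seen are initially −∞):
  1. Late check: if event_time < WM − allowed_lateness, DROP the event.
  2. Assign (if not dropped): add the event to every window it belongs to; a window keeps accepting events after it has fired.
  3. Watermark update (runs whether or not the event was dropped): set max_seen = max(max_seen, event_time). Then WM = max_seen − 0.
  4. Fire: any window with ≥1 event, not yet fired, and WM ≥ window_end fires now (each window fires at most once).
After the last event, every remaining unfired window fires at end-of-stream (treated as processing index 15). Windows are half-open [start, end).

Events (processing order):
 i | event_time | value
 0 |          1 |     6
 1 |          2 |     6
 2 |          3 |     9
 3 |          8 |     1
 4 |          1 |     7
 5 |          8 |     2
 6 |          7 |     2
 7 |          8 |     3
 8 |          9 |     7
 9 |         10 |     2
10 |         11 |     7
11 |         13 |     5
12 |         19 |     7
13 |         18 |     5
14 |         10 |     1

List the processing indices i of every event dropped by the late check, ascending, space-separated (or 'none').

i=0 t=1 v=6: → [1,5),[0,4); WM=1
i=1 t=2 v=6: → [2,6),[1,5),[0,4); WM=2
i=2 t=3 v=9: → [3,7),[2,6),[1,5),[0,4); WM=3
i=3 t=8 v=1: → [8,12),[7,11),[6,10),[5,9); WM=8; [0,4) fires=3 [1,5) fires=3 [2,6) fires=2 [3,7) fires=1
i=4 t=1 v=7: DROP (t<8-4); WM=8
i=5 t=8 v=2: → [8,12),[7,11),[6,10),[5,9); WM=8
i=6 t=7 v=2: → [7,11),[6,10),[5,9),[4,8); WM=8; [4,8) fires=1
i=7 t=8 v=3: → [8,12),[7,11),[6,10),[5,9); WM=8
i=8 t=9 v=7: → [9,13),[8,12),[7,11),[6,10); WM=9; [5,9) fires=4
i=9 t=10 v=2: → [10,14),[9,13),[8,12),[7,11); WM=10; [6,10) fires=5
i=10 t=11 v=7: → [11,15),[10,14),[9,13),[8,12); WM=11; [7,11) fires=6
i=11 t=13 v=5: → [13,17),[12,16),[11,15),[10,14); WM=13; [8,12) fires=6 [9,13) fires=3
i=12 t=19 v=7: → [19,23),[18,22),[17,21),[16,20); WM=19; [10,14) fires=3 [11,15) fires=2 [12,16) fires=1 [13,17) fires=1
i=13 t=18 v=5: → [18,22),[17,21),[16,20),[15,19); WM=19; [15,19) fires=1
i=14 t=10 v=1: DROP (t<19-4); WM=19

4 14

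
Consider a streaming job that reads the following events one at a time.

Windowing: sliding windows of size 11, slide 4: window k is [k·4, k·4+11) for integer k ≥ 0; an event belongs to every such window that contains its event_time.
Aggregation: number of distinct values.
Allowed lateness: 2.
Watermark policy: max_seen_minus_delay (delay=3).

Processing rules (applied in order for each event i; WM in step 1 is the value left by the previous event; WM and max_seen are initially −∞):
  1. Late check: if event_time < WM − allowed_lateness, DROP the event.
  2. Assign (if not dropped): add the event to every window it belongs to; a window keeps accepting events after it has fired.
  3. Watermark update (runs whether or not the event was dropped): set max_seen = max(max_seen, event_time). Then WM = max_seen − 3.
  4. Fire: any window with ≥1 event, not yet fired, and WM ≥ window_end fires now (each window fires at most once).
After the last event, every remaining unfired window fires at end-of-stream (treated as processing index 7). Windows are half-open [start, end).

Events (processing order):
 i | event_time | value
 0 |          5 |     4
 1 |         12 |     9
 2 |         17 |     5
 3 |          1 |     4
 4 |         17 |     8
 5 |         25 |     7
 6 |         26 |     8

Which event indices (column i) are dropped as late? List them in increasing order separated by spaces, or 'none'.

3

i=0 t=5 v=4: → [4,15),[0,11); WM=2
i=1 t=12 v=9: → [12,23),[8,19),[4,15); WM=9
i=2 t=17 v=5: → [16,27),[12,23),[8,19); WM=14; [0,11) fires=1
i=3 t=1 v=4: DROP (t<14-2); WM=14
i=4 t=17 v=8: → [16,27),[12,23),[8,19); WM=14
i=5 t=25 v=7: → [24,35),[20,31),[16,27); WM=22; [4,15) fires=2 [8,19) fires=3
i=6 t=26 v=8: → [24,35),[20,31),[16,27); WM=23; [12,23) fires=3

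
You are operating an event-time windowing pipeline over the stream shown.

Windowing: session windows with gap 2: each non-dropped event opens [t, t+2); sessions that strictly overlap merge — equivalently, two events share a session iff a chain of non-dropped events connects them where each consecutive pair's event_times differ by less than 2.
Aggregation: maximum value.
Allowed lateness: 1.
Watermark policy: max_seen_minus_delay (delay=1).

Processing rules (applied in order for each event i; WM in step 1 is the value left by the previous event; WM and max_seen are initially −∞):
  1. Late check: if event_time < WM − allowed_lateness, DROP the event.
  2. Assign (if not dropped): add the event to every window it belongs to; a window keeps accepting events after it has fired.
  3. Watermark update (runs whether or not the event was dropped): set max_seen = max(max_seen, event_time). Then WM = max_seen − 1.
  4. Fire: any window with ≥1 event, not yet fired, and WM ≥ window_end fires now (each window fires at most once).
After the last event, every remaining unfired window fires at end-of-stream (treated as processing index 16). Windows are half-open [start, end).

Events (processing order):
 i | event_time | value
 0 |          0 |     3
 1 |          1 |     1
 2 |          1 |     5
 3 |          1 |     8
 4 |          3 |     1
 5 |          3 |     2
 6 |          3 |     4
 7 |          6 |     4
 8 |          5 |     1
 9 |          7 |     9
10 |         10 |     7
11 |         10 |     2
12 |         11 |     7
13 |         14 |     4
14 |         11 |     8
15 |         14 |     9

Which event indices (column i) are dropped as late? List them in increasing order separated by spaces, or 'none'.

14

i=0 t=0 v=3: → [0,2); WM=-1
i=1 t=1 v=1: → [0,3); WM=0
i=2 t=1 v=5: → [0,3); WM=0
i=3 t=1 v=8: → [0,3); WM=0
i=4 t=3 v=1: → [3,5); WM=2
i=5 t=3 v=2: → [3,5); WM=2
i=6 t=3 v=4: → [3,5); WM=2
i=7 t=6 v=4: → [6,8); WM=5
i=8 t=5 v=1: → [5,8); WM=5
i=9 t=7 v=9: → [5,9); WM=6
i=10 t=10 v=7: → [10,12); WM=9
i=11 t=10 v=2: → [10,12); WM=9
i=12 t=11 v=7: → [10,13); WM=10
i=13 t=14 v=4: → [14,16); WM=13
i=14 t=11 v=8: DROP (t<13-1); WM=13
i=15 t=14 v=9: → [14,16); WM=13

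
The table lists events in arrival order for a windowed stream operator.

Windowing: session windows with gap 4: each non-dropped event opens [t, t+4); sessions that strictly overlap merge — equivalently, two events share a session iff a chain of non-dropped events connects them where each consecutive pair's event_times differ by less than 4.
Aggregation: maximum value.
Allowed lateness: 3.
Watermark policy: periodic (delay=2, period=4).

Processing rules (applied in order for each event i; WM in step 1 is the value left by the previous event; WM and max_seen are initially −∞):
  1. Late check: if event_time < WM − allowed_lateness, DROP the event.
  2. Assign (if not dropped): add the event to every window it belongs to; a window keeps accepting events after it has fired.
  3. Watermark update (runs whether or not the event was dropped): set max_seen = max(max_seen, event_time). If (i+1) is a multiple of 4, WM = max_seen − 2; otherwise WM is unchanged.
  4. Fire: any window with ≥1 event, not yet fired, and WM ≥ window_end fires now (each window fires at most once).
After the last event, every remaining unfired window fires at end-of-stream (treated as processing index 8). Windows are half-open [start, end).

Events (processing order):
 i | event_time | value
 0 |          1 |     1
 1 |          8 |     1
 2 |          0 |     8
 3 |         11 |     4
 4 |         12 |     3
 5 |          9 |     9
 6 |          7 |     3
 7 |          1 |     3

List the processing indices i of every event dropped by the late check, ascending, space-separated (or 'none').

7

i=0 t=1 v=1: → [1,5); WM=−∞
i=1 t=8 v=1: → [8,12); WM=−∞
i=2 t=0 v=8: → [0,5); WM=−∞
i=3 t=11 v=4: → [8,15); WM=9
i=4 t=12 v=3: → [8,16); WM=9
i=5 t=9 v=9: → [8,16); WM=9
i=6 t=7 v=3: → [7,16); WM=9
i=7 t=1 v=3: DROP (t<9-3); WM=10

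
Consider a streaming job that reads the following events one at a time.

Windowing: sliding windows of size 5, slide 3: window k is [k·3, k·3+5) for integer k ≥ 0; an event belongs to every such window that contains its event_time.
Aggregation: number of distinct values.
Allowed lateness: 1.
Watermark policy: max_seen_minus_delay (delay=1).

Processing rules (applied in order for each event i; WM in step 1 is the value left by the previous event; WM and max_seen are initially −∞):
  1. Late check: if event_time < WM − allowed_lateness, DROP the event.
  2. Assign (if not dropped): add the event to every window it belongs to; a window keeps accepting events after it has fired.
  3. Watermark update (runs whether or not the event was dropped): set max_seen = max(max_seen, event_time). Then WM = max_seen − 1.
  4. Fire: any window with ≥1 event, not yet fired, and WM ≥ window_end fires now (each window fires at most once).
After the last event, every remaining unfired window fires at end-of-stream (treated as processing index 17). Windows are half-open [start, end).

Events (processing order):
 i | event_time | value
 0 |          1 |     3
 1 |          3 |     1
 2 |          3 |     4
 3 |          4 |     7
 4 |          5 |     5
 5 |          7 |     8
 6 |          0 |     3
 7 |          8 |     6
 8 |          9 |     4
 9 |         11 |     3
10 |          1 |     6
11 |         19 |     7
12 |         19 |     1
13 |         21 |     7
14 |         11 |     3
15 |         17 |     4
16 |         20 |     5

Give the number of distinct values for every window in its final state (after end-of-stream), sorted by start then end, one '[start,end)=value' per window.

[0,5)=4 [3,8)=5 [6,11)=3 [9,14)=2 [15,20)=2 [18,23)=3 [21,26)=1

i=0 t=1 v=3: → [0,5); WM=0
i=1 t=3 v=1: → [3,8),[0,5); WM=2
i=2 t=3 v=4: → [3,8),[0,5); WM=2
i=3 t=4 v=7: → [3,8),[0,5); WM=3
i=4 t=5 v=5: → [3,8); WM=4
i=5 t=7 v=8: → [6,11),[3,8); WM=6; [0,5) fires=4
i=6 t=0 v=3: DROP (t<6-1); WM=6
i=7 t=8 v=6: → [6,11); WM=7
i=8 t=9 v=4: → [9,14),[6,11); WM=8; [3,8) fires=5
i=9 t=11 v=3: → [9,14); WM=10
i=10 t=1 v=6: DROP (t<10-1); WM=10
i=11 t=19 v=7: → [18,23),[15,20); WM=18; [6,11) fires=3 [9,14) fires=2
i=12 t=19 v=1: → [18,23),[15,20); WM=18
i=13 t=21 v=7: → [21,26),[18,23); WM=20; [15,20) fires=2
i=14 t=11 v=3: DROP (t<20-1); WM=20
i=15 t=17 v=4: DROP (t<20-1); WM=20
i=16 t=20 v=5: → [18,23); WM=20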